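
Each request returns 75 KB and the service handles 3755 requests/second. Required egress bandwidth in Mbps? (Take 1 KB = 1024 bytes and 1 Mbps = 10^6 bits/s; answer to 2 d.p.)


Formula: Mbps = payload_bytes * RPS * 8 / 1e6
Payload per request = 75 KB = 75 * 1024 = 76800 bytes
Total bytes/sec = 76800 * 3755 = 288384000
Total bits/sec = 288384000 * 8 = 2307072000
Mbps = 2307072000 / 1e6 = 2307.07

2307.07 Mbps


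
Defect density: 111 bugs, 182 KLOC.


Defect density = defects / KLOC
Defect density = 111 / 182
Defect density = 0.61 defects/KLOC

0.61 defects/KLOC


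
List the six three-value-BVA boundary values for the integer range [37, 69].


Range: [37, 69]
Boundaries: just below min, min, min+1, max-1, max, just above max
Values: [36, 37, 38, 68, 69, 70]

[36, 37, 38, 68, 69, 70]


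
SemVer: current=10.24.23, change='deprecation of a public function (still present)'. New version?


Current: 10.24.23
Change category: 'deprecation of a public function (still present)' → minor bump
SemVer rule: minor bump → increment MINOR, reset PATCH to 0 (MAJOR unchanged)
New: 10.25.0

10.25.0


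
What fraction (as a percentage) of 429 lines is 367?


Coverage = covered / total * 100
Coverage = 367 / 429 * 100
Coverage = 85.55%

85.55%


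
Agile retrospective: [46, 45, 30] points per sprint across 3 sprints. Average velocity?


Formula: Avg velocity = Total points / Number of sprints
Points: [46, 45, 30]
Sum = 46 + 45 + 30 = 121
Avg velocity = 121 / 3 = 40.33 points/sprint

40.33 points/sprint


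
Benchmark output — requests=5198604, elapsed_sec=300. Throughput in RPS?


Formula: throughput = requests / seconds
throughput = 5198604 / 300
throughput = 17328.68 requests/second

17328.68 requests/second


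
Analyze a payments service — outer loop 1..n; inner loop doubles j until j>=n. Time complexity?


Reasoning: linear outer times logarithmic inner
Complexity: O(n log n)

O(n log n)


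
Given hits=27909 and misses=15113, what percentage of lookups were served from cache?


Formula: hit rate = hits / (hits + misses) * 100
hit rate = 27909 / (27909 + 15113) * 100
hit rate = 27909 / 43022 * 100
hit rate = 64.87%

64.87%


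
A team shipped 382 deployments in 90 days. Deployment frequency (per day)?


Formula: deployments per day = releases / days
= 382 / 90
= 4.244 deploys/day
(equivalently, 29.71 deploys/week)

4.244 deploys/day


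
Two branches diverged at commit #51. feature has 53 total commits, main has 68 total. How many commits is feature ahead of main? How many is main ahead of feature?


Common ancestor: commit #51
feature commits after divergence: 53 - 51 = 2
main commits after divergence: 68 - 51 = 17
feature is 2 commits ahead of main
main is 17 commits ahead of feature

feature ahead: 2, main ahead: 17


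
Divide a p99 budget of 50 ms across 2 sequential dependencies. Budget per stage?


Formula: per_stage = total_budget / stages
per_stage = 50 / 2
per_stage = 25.0 ms

25.0 ms


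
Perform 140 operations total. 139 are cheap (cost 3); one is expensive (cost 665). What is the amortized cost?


Formula: Amortized cost = Total cost / Operations
Total cost = (139 * 3) + (1 * 665)
Total cost = 417 + 665 = 1082
Amortized = 1082 / 140 = 7.7286

7.7286


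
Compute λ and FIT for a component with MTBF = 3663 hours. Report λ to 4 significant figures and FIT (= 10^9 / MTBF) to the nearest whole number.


Formula: λ = 1 / MTBF; FIT = λ × 1e9 = 1e9 / MTBF
λ = 1 / 3663 ≈ 2.730e-04 failures/hour
FIT = 1e9 / 3663 ≈ 273000 failures per 1e9 hours (nearest whole number)

λ = 2.730e-04 /h, FIT = 273000


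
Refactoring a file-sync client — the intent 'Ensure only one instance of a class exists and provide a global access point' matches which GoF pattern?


This matches the Singleton pattern

Singleton


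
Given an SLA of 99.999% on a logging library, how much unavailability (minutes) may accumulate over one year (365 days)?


Formula: allowed downtime = period * (100 - SLA) / 100
Period (year (365 days)) = 525600 minutes
Unavailability fraction = (100 - 99.999) / 100
Allowed downtime = 525600 * (100 - 99.999) / 100
Allowed downtime = 5.256 minutes

5.256 minutes


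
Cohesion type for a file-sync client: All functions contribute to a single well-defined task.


Reasoning: Best: single purpose
Type: Functional cohesion

Functional cohesion


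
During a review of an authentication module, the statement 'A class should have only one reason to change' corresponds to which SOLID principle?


This describes the Single Responsibility Principle (SRP)

Single Responsibility Principle (SRP)


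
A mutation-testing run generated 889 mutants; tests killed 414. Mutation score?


Mutation score = killed / total * 100
Mutation score = 414 / 889 * 100
Mutation score = 46.57%

46.57%


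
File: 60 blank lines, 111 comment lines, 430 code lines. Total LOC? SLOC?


Total LOC = blank + comment + code
Total LOC = 60 + 111 + 430 = 601
SLOC (source only) = code = 430

Total LOC: 601, SLOC: 430


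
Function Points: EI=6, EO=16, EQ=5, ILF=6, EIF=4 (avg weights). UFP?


UFP = EI*4 + EO*5 + EQ*4 + ILF*10 + EIF*7
UFP = 6*4 + 16*5 + 5*4 + 6*10 + 4*7
UFP = 24 + 80 + 20 + 60 + 28
UFP = 212

212


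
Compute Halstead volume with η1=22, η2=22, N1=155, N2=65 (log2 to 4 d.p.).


Formula: V = N * log2(η), where N = N1 + N2 and η = η1 + η2
η = 22 + 22 = 44
N = 155 + 65 = 220
log2(44) ≈ 5.4594
V = 220 * 5.4594 = 1201.07

1201.07


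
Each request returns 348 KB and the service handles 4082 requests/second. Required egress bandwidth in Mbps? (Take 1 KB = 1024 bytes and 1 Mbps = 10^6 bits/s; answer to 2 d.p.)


Formula: Mbps = payload_bytes * RPS * 8 / 1e6
Payload per request = 348 KB = 348 * 1024 = 356352 bytes
Total bytes/sec = 356352 * 4082 = 1454628864
Total bits/sec = 1454628864 * 8 = 11637030912
Mbps = 11637030912 / 1e6 = 11637.03

11637.03 Mbps


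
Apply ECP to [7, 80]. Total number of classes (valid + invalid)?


Valid range: [7, 80]
Class 1: x < 7 — invalid
Class 2: 7 ≤ x ≤ 80 — valid
Class 3: x > 80 — invalid
Total equivalence classes: 3

3 equivalence classes


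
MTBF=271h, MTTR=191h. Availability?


Availability = MTBF / (MTBF + MTTR)
Availability = 271 / (271 + 191)
Availability = 271 / 462
Availability = 58.658%

58.658%


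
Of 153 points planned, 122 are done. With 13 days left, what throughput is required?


Formula: Required rate = Remaining points / Days left
Remaining = 153 - 122 = 31 points
Required rate = 31 / 13 = 2.38 points/day

2.38 points/day


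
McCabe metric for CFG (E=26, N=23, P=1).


Formula: V(G) = E - N + 2P
V(G) = 26 - 23 + 2*1
V(G) = 3 + 2
V(G) = 5

5


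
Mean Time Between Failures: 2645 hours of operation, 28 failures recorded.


Formula: MTBF = Total operating time / Number of failures
MTBF = 2645 / 28
MTBF = 94.46 hours

94.46 hours


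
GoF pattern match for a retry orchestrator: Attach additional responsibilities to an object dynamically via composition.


This matches the Decorator pattern

Decorator


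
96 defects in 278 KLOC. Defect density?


Defect density = defects / KLOC
Defect density = 96 / 278
Defect density = 0.345 defects/KLOC

0.345 defects/KLOC


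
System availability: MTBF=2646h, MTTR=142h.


Availability = MTBF / (MTBF + MTTR)
Availability = 2646 / (2646 + 142)
Availability = 2646 / 2788
Availability = 94.9067%

94.9067%


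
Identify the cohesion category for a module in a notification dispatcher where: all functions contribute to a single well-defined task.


Reasoning: Best: single purpose
Type: Functional cohesion

Functional cohesion


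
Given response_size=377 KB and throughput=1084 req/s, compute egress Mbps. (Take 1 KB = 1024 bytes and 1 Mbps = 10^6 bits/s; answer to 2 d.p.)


Formula: Mbps = payload_bytes * RPS * 8 / 1e6
Payload per request = 377 KB = 377 * 1024 = 386048 bytes
Total bytes/sec = 386048 * 1084 = 418476032
Total bits/sec = 418476032 * 8 = 3347808256
Mbps = 3347808256 / 1e6 = 3347.81

3347.81 Mbps


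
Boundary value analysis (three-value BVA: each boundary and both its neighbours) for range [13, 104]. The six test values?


Range: [13, 104]
Boundaries: just below min, min, min+1, max-1, max, just above max
Values: [12, 13, 14, 103, 104, 105]

[12, 13, 14, 103, 104, 105]


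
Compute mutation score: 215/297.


Mutation score = killed / total * 100
Mutation score = 215 / 297 * 100
Mutation score = 72.39%

72.39%


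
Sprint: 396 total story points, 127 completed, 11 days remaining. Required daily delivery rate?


Formula: Required rate = Remaining points / Days left
Remaining = 396 - 127 = 269 points
Required rate = 269 / 11 = 24.45 points/day

24.45 points/day


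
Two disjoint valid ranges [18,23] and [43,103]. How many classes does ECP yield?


Valid ranges: [18,23] and [43,103]
Class 1: x < 18 — invalid
Class 2: 18 ≤ x ≤ 23 — valid
Class 3: 23 < x < 43 — invalid (gap between ranges)
Class 4: 43 ≤ x ≤ 103 — valid
Class 5: x > 103 — invalid
Total equivalence classes: 5

5 equivalence classes


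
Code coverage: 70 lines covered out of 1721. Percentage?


Coverage = covered / total * 100
Coverage = 70 / 1721 * 100
Coverage = 4.07%

4.07%


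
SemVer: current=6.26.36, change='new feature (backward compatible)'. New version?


Current: 6.26.36
Change category: 'new feature (backward compatible)' → minor bump
SemVer rule: minor bump → increment MINOR, reset PATCH to 0 (MAJOR unchanged)
New: 6.27.0

6.27.0


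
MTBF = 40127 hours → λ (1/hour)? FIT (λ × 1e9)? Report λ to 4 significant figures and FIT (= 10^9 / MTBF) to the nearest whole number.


Formula: λ = 1 / MTBF; FIT = λ × 1e9 = 1e9 / MTBF
λ = 1 / 40127 ≈ 2.492e-05 failures/hour
FIT = 1e9 / 40127 ≈ 24921 failures per 1e9 hours (nearest whole number)

λ = 2.492e-05 /h, FIT = 24921


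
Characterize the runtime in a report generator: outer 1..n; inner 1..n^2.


Reasoning: n times n^2
Complexity: O(n^3)

O(n^3)


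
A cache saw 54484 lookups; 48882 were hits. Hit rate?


Formula: hit rate = hits / (hits + misses) * 100
hit rate = 48882 / (48882 + 5602) * 100
hit rate = 48882 / 54484 * 100
hit rate = 89.72%

89.72%


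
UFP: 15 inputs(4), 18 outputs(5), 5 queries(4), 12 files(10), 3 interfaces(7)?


UFP = EI*4 + EO*5 + EQ*4 + ILF*10 + EIF*7
UFP = 15*4 + 18*5 + 5*4 + 12*10 + 3*7
UFP = 60 + 90 + 20 + 120 + 21
UFP = 311

311


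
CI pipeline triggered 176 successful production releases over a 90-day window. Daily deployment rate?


Formula: deployments per day = releases / days
= 176 / 90
= 1.956 deploys/day
(equivalently, 13.69 deploys/week)

1.956 deploys/day


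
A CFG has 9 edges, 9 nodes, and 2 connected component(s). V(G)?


Formula: V(G) = E - N + 2P
V(G) = 9 - 9 + 2*2
V(G) = 0 + 4
V(G) = 4

4


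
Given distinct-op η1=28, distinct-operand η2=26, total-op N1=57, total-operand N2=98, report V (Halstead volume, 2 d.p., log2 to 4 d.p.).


Formula: V = N * log2(η), where N = N1 + N2 and η = η1 + η2
η = 28 + 26 = 54
N = 57 + 98 = 155
log2(54) ≈ 5.7549
V = 155 * 5.7549 = 892.01

892.01


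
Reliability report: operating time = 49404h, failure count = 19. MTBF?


Formula: MTBF = Total operating time / Number of failures
MTBF = 49404 / 19
MTBF = 2600.21 hours

2600.21 hours


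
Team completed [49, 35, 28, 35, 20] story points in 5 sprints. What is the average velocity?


Formula: Avg velocity = Total points / Number of sprints
Points: [49, 35, 28, 35, 20]
Sum = 49 + 35 + 28 + 35 + 20 = 167
Avg velocity = 167 / 5 = 33.4 points/sprint

33.4 points/sprint


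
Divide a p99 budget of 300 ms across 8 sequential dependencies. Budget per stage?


Formula: per_stage = total_budget / stages
per_stage = 300 / 8
per_stage = 37.5 ms

37.5 ms


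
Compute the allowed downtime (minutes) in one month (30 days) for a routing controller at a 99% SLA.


Formula: allowed downtime = period * (100 - SLA) / 100
Period (month (30 days)) = 43200 minutes
Unavailability fraction = (100 - 99.0) / 100
Allowed downtime = 43200 * (100 - 99.0) / 100
Allowed downtime = 432.0 minutes

432.0 minutes


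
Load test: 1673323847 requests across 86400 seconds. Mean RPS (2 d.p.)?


Formula: throughput = requests / seconds
throughput = 1673323847 / 86400
throughput = 19367.17 requests/second

19367.17 requests/second


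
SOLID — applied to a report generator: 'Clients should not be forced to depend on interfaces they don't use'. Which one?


This describes the Interface Segregation Principle (ISP)

Interface Segregation Principle (ISP)


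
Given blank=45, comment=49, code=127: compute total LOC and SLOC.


Total LOC = blank + comment + code
Total LOC = 45 + 49 + 127 = 221
SLOC (source only) = code = 127

Total LOC: 221, SLOC: 127


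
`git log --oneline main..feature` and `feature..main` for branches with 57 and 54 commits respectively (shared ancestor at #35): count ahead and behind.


Common ancestor: commit #35
feature commits after divergence: 57 - 35 = 22
main commits after divergence: 54 - 35 = 19
feature is 22 commits ahead of main
main is 19 commits ahead of feature

feature ahead: 22, main ahead: 19


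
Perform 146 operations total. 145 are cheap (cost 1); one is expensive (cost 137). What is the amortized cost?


Formula: Amortized cost = Total cost / Operations
Total cost = (145 * 1) + (1 * 137)
Total cost = 145 + 137 = 282
Amortized = 282 / 146 = 1.9315

1.9315


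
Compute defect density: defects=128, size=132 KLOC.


Defect density = defects / KLOC
Defect density = 128 / 132
Defect density = 0.97 defects/KLOC

0.97 defects/KLOC


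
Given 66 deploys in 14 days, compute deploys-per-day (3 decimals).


Formula: deployments per day = releases / days
= 66 / 14
= 4.714 deploys/day
(equivalently, 33.0 deploys/week)

4.714 deploys/day


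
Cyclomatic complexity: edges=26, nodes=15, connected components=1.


Formula: V(G) = E - N + 2P
V(G) = 26 - 15 + 2*1
V(G) = 11 + 2
V(G) = 13

13


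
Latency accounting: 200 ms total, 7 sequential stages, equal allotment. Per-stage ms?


Formula: per_stage = total_budget / stages
per_stage = 200 / 7
per_stage = 28.57 ms

28.57 ms


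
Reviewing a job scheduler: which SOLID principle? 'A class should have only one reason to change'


This describes the Single Responsibility Principle (SRP)

Single Responsibility Principle (SRP)


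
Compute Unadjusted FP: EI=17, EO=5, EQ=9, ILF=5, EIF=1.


UFP = EI*4 + EO*5 + EQ*4 + ILF*10 + EIF*7
UFP = 17*4 + 5*5 + 9*4 + 5*10 + 1*7
UFP = 68 + 25 + 36 + 50 + 7
UFP = 186

186


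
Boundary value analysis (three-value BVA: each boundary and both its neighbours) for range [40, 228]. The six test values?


Range: [40, 228]
Boundaries: just below min, min, min+1, max-1, max, just above max
Values: [39, 40, 41, 227, 228, 229]

[39, 40, 41, 227, 228, 229]


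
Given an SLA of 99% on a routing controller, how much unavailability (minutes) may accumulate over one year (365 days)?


Formula: allowed downtime = period * (100 - SLA) / 100
Period (year (365 days)) = 525600 minutes
Unavailability fraction = (100 - 99.0) / 100
Allowed downtime = 525600 * (100 - 99.0) / 100
Allowed downtime = 5256.0 minutes

5256.0 minutes


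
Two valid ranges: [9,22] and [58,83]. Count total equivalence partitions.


Valid ranges: [9,22] and [58,83]
Class 1: x < 9 — invalid
Class 2: 9 ≤ x ≤ 22 — valid
Class 3: 22 < x < 58 — invalid (gap between ranges)
Class 4: 58 ≤ x ≤ 83 — valid
Class 5: x > 83 — invalid
Total equivalence classes: 5

5 equivalence classes


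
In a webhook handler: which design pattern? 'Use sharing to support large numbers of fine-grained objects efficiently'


This matches the Flyweight pattern

Flyweight


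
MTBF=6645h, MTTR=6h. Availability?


Availability = MTBF / (MTBF + MTTR)
Availability = 6645 / (6645 + 6)
Availability = 6645 / 6651
Availability = 99.9098%

99.9098%


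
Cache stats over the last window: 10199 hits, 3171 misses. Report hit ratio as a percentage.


Formula: hit rate = hits / (hits + misses) * 100
hit rate = 10199 / (10199 + 3171) * 100
hit rate = 10199 / 13370 * 100
hit rate = 76.28%

76.28%


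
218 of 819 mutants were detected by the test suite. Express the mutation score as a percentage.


Mutation score = killed / total * 100
Mutation score = 218 / 819 * 100
Mutation score = 26.62%

26.62%


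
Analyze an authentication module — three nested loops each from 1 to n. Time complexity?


Reasoning: three levels of nesting over n
Complexity: O(n^3)

O(n^3)


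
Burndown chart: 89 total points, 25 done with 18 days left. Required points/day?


Formula: Required rate = Remaining points / Days left
Remaining = 89 - 25 = 64 points
Required rate = 64 / 18 = 3.56 points/day

3.56 points/day


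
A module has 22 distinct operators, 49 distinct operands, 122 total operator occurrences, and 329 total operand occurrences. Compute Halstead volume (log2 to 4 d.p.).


Formula: V = N * log2(η), where N = N1 + N2 and η = η1 + η2
η = 22 + 49 = 71
N = 122 + 329 = 451
log2(71) ≈ 6.1497
V = 451 * 6.1497 = 2773.51

2773.51


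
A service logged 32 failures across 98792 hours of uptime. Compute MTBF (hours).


Formula: MTBF = Total operating time / Number of failures
MTBF = 98792 / 32
MTBF = 3087.25 hours

3087.25 hours


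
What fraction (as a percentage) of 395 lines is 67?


Coverage = covered / total * 100
Coverage = 67 / 395 * 100
Coverage = 16.96%

16.96%


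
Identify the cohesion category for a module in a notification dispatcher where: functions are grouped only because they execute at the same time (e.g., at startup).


Reasoning: Related by timing only
Type: Temporal cohesion

Temporal cohesion


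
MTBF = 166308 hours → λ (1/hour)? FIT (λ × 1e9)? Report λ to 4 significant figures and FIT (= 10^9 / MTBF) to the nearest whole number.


Formula: λ = 1 / MTBF; FIT = λ × 1e9 = 1e9 / MTBF
λ = 1 / 166308 ≈ 6.013e-06 failures/hour
FIT = 1e9 / 166308 ≈ 6013 failures per 1e9 hours (nearest whole number)

λ = 6.013e-06 /h, FIT = 6013


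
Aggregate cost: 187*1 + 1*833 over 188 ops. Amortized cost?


Formula: Amortized cost = Total cost / Operations
Total cost = (187 * 1) + (1 * 833)
Total cost = 187 + 833 = 1020
Amortized = 1020 / 188 = 5.4255

5.4255


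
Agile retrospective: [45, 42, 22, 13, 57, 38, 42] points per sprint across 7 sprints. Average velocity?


Formula: Avg velocity = Total points / Number of sprints
Points: [45, 42, 22, 13, 57, 38, 42]
Sum = 45 + 42 + 22 + 13 + 57 + 38 + 42 = 259
Avg velocity = 259 / 7 = 37.0 points/sprint

37.0 points/sprint


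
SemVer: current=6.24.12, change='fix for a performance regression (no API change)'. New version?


Current: 6.24.12
Change category: 'fix for a performance regression (no API change)' → patch bump
SemVer rule: patch bump → increment PATCH (MAJOR and MINOR unchanged)
New: 6.24.13

6.24.13


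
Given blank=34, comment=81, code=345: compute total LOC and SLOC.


Total LOC = blank + comment + code
Total LOC = 34 + 81 + 345 = 460
SLOC (source only) = code = 345

Total LOC: 460, SLOC: 345


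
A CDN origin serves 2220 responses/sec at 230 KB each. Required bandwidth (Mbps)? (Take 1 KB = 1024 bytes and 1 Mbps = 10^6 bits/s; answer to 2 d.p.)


Formula: Mbps = payload_bytes * RPS * 8 / 1e6
Payload per request = 230 KB = 230 * 1024 = 235520 bytes
Total bytes/sec = 235520 * 2220 = 522854400
Total bits/sec = 522854400 * 8 = 4182835200
Mbps = 4182835200 / 1e6 = 4182.84

4182.84 Mbps


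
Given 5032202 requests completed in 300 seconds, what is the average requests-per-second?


Formula: throughput = requests / seconds
throughput = 5032202 / 300
throughput = 16774.01 requests/second

16774.01 requests/second


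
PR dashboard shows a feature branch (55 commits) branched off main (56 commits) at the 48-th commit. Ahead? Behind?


Common ancestor: commit #48
feature commits after divergence: 55 - 48 = 7
main commits after divergence: 56 - 48 = 8
feature is 7 commits ahead of main
main is 8 commits ahead of feature

feature ahead: 7, main ahead: 8


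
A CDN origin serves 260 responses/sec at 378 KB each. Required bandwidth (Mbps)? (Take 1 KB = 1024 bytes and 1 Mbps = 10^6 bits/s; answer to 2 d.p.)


Formula: Mbps = payload_bytes * RPS * 8 / 1e6
Payload per request = 378 KB = 378 * 1024 = 387072 bytes
Total bytes/sec = 387072 * 260 = 100638720
Total bits/sec = 100638720 * 8 = 805109760
Mbps = 805109760 / 1e6 = 805.11

805.11 Mbps


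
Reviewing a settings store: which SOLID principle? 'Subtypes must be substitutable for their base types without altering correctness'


This describes the Liskov Substitution Principle (LSP)

Liskov Substitution Principle (LSP)


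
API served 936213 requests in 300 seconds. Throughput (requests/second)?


Formula: throughput = requests / seconds
throughput = 936213 / 300
throughput = 3120.71 requests/second

3120.71 requests/second


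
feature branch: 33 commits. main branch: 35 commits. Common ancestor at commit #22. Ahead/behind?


Common ancestor: commit #22
feature commits after divergence: 33 - 22 = 11
main commits after divergence: 35 - 22 = 13
feature is 11 commits ahead of main
main is 13 commits ahead of feature

feature ahead: 11, main ahead: 13


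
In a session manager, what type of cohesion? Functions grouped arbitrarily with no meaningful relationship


Reasoning: Worst: random grouping
Type: Coincidental cohesion

Coincidental cohesion


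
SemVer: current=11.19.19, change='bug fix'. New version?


Current: 11.19.19
Change category: 'bug fix' → patch bump
SemVer rule: patch bump → increment PATCH (MAJOR and MINOR unchanged)
New: 11.19.20

11.19.20


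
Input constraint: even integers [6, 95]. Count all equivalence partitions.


Constraint: even integers in [6, 95]
Class 1: x < 6 — out-of-range invalid
Class 2: x in [6,95] but odd — wrong type invalid
Class 3: x in [6,95] and even — valid
Class 4: x > 95 — out-of-range invalid
Total equivalence classes: 4

4 equivalence classes


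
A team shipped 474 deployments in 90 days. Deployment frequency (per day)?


Formula: deployments per day = releases / days
= 474 / 90
= 5.267 deploys/day
(equivalently, 36.87 deploys/week)

5.267 deploys/day


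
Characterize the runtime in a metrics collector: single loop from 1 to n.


Reasoning: one pass through n items
Complexity: O(n)

O(n)


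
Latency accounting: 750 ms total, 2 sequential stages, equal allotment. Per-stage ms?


Formula: per_stage = total_budget / stages
per_stage = 750 / 2
per_stage = 375.0 ms

375.0 ms


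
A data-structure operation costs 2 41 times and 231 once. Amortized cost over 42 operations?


Formula: Amortized cost = Total cost / Operations
Total cost = (41 * 2) + (1 * 231)
Total cost = 82 + 231 = 313
Amortized = 313 / 42 = 7.4524

7.4524


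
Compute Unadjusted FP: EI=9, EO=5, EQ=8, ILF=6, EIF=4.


UFP = EI*4 + EO*5 + EQ*4 + ILF*10 + EIF*7
UFP = 9*4 + 5*5 + 8*4 + 6*10 + 4*7
UFP = 36 + 25 + 32 + 60 + 28
UFP = 181

181


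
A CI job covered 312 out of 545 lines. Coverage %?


Coverage = covered / total * 100
Coverage = 312 / 545 * 100
Coverage = 57.25%

57.25%


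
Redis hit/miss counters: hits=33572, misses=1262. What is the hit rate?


Formula: hit rate = hits / (hits + misses) * 100
hit rate = 33572 / (33572 + 1262) * 100
hit rate = 33572 / 34834 * 100
hit rate = 96.38%

96.38%


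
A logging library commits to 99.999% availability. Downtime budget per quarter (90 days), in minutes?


Formula: allowed downtime = period * (100 - SLA) / 100
Period (quarter (90 days)) = 129600 minutes
Unavailability fraction = (100 - 99.999) / 100
Allowed downtime = 129600 * (100 - 99.999) / 100
Allowed downtime = 1.296 minutes

1.296 minutes


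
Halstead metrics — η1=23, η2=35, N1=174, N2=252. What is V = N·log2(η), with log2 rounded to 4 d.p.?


Formula: V = N * log2(η), where N = N1 + N2 and η = η1 + η2
η = 23 + 35 = 58
N = 174 + 252 = 426
log2(58) ≈ 5.8580
V = 426 * 5.8580 = 2495.51

2495.51


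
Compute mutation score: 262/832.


Mutation score = killed / total * 100
Mutation score = 262 / 832 * 100
Mutation score = 31.49%

31.49%


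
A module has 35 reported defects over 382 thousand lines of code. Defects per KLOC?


Defect density = defects / KLOC
Defect density = 35 / 382
Defect density = 0.092 defects/KLOC

0.092 defects/KLOC


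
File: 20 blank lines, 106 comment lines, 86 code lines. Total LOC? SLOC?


Total LOC = blank + comment + code
Total LOC = 20 + 106 + 86 = 212
SLOC (source only) = code = 86

Total LOC: 212, SLOC: 86


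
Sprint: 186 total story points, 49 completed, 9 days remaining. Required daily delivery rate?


Formula: Required rate = Remaining points / Days left
Remaining = 186 - 49 = 137 points
Required rate = 137 / 9 = 15.22 points/day

15.22 points/day


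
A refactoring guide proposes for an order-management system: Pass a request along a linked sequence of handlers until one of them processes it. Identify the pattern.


This matches the Chain of Responsibility pattern

Chain of Responsibility


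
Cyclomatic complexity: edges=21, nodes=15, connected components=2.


Formula: V(G) = E - N + 2P
V(G) = 21 - 15 + 2*2
V(G) = 6 + 4
V(G) = 10

10


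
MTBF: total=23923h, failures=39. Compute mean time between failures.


Formula: MTBF = Total operating time / Number of failures
MTBF = 23923 / 39
MTBF = 613.41 hours

613.41 hours


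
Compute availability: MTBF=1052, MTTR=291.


Availability = MTBF / (MTBF + MTTR)
Availability = 1052 / (1052 + 291)
Availability = 1052 / 1343
Availability = 78.3321%

78.3321%


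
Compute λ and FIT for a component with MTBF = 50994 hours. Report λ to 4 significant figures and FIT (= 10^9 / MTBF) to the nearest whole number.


Formula: λ = 1 / MTBF; FIT = λ × 1e9 = 1e9 / MTBF
λ = 1 / 50994 ≈ 1.961e-05 failures/hour
FIT = 1e9 / 50994 ≈ 19610 failures per 1e9 hours (nearest whole number)

λ = 1.961e-05 /h, FIT = 19610


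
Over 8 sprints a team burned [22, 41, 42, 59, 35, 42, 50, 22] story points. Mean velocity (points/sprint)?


Formula: Avg velocity = Total points / Number of sprints
Points: [22, 41, 42, 59, 35, 42, 50, 22]
Sum = 22 + 41 + 42 + 59 + 35 + 42 + 50 + 22 = 313
Avg velocity = 313 / 8 = 39.13 points/sprint

39.13 points/sprint


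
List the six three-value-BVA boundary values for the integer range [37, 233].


Range: [37, 233]
Boundaries: just below min, min, min+1, max-1, max, just above max
Values: [36, 37, 38, 232, 233, 234]

[36, 37, 38, 232, 233, 234]


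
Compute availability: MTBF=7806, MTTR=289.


Availability = MTBF / (MTBF + MTTR)
Availability = 7806 / (7806 + 289)
Availability = 7806 / 8095
Availability = 96.4299%

96.4299%


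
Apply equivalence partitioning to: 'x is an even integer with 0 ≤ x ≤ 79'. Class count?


Constraint: even integers in [0, 79]
Class 1: x < 0 — out-of-range invalid
Class 2: x in [0,79] but odd — wrong type invalid
Class 3: x in [0,79] and even — valid
Class 4: x > 79 — out-of-range invalid
Total equivalence classes: 4

4 equivalence classes


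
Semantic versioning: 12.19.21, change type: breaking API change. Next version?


Current: 12.19.21
Change category: 'breaking API change' → major bump
SemVer rule: major bump → increment MAJOR, reset MINOR and PATCH to 0
New: 13.0.0

13.0.0


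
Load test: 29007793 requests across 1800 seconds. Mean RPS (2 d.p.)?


Formula: throughput = requests / seconds
throughput = 29007793 / 1800
throughput = 16115.44 requests/second

16115.44 requests/second


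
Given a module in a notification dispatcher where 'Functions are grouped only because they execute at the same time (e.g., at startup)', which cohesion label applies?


Reasoning: Related by timing only
Type: Temporal cohesion

Temporal cohesion


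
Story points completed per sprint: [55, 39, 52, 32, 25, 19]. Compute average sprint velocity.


Formula: Avg velocity = Total points / Number of sprints
Points: [55, 39, 52, 32, 25, 19]
Sum = 55 + 39 + 52 + 32 + 25 + 19 = 222
Avg velocity = 222 / 6 = 37.0 points/sprint

37.0 points/sprint


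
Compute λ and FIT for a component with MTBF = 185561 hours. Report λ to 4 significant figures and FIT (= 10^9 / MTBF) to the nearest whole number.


Formula: λ = 1 / MTBF; FIT = λ × 1e9 = 1e9 / MTBF
λ = 1 / 185561 ≈ 5.389e-06 failures/hour
FIT = 1e9 / 185561 ≈ 5389 failures per 1e9 hours (nearest whole number)

λ = 5.389e-06 /h, FIT = 5389


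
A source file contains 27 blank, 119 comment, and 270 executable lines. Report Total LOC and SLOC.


Total LOC = blank + comment + code
Total LOC = 27 + 119 + 270 = 416
SLOC (source only) = code = 270

Total LOC: 416, SLOC: 270


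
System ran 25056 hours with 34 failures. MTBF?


Formula: MTBF = Total operating time / Number of failures
MTBF = 25056 / 34
MTBF = 736.94 hours

736.94 hours


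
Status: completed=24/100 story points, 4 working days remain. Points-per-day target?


Formula: Required rate = Remaining points / Days left
Remaining = 100 - 24 = 76 points
Required rate = 76 / 4 = 19.0 points/day

19.0 points/day


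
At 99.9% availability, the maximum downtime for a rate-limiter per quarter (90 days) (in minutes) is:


Formula: allowed downtime = period * (100 - SLA) / 100
Period (quarter (90 days)) = 129600 minutes
Unavailability fraction = (100 - 99.9) / 100
Allowed downtime = 129600 * (100 - 99.9) / 100
Allowed downtime = 129.6 minutes

129.6 minutes


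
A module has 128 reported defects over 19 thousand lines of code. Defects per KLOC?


Defect density = defects / KLOC
Defect density = 128 / 19
Defect density = 6.737 defects/KLOC

6.737 defects/KLOC


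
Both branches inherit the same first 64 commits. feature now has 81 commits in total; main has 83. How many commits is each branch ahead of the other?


Common ancestor: commit #64
feature commits after divergence: 81 - 64 = 17
main commits after divergence: 83 - 64 = 19
feature is 17 commits ahead of main
main is 19 commits ahead of feature

feature ahead: 17, main ahead: 19


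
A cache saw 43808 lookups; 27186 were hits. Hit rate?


Formula: hit rate = hits / (hits + misses) * 100
hit rate = 27186 / (27186 + 16622) * 100
hit rate = 27186 / 43808 * 100
hit rate = 62.06%

62.06%


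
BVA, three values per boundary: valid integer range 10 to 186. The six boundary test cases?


Range: [10, 186]
Boundaries: just below min, min, min+1, max-1, max, just above max
Values: [9, 10, 11, 185, 186, 187]

[9, 10, 11, 185, 186, 187]


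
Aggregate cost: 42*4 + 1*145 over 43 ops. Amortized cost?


Formula: Amortized cost = Total cost / Operations
Total cost = (42 * 4) + (1 * 145)
Total cost = 168 + 145 = 313
Amortized = 313 / 43 = 7.2791

7.2791


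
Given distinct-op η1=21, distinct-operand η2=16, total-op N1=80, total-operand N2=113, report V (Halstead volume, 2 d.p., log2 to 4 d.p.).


Formula: V = N * log2(η), where N = N1 + N2 and η = η1 + η2
η = 21 + 16 = 37
N = 80 + 113 = 193
log2(37) ≈ 5.2095
V = 193 * 5.2095 = 1005.43

1005.43


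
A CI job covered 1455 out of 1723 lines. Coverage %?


Coverage = covered / total * 100
Coverage = 1455 / 1723 * 100
Coverage = 84.45%

84.45%


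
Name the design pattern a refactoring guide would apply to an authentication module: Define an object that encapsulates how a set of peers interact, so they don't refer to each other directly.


This matches the Mediator pattern

Mediator


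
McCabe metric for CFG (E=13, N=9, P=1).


Formula: V(G) = E - N + 2P
V(G) = 13 - 9 + 2*1
V(G) = 4 + 2
V(G) = 6

6


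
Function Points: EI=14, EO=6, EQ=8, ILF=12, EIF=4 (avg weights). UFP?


UFP = EI*4 + EO*5 + EQ*4 + ILF*10 + EIF*7
UFP = 14*4 + 6*5 + 8*4 + 12*10 + 4*7
UFP = 56 + 30 + 32 + 120 + 28
UFP = 266

266


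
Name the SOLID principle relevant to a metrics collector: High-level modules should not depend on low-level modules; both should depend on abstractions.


This describes the Dependency Inversion Principle (DIP)

Dependency Inversion Principle (DIP)


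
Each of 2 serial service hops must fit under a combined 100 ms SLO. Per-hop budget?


Formula: per_stage = total_budget / stages
per_stage = 100 / 2
per_stage = 50.0 ms

50.0 ms


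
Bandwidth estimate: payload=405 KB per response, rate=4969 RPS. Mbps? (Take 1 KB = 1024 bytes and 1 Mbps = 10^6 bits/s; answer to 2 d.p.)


Formula: Mbps = payload_bytes * RPS * 8 / 1e6
Payload per request = 405 KB = 405 * 1024 = 414720 bytes
Total bytes/sec = 414720 * 4969 = 2060743680
Total bits/sec = 2060743680 * 8 = 16485949440
Mbps = 16485949440 / 1e6 = 16485.95

16485.95 Mbps


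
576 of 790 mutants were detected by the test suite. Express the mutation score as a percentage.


Mutation score = killed / total * 100
Mutation score = 576 / 790 * 100
Mutation score = 72.91%

72.91%


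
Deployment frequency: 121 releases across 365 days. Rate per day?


Formula: deployments per day = releases / days
= 121 / 365
= 0.332 deploys/day
(equivalently, 2.32 deploys/week)

0.332 deploys/day


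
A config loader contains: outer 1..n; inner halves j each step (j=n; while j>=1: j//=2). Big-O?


Reasoning: n times log n
Complexity: O(n log n)

O(n log n)


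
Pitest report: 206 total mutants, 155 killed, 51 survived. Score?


Mutation score = killed / total * 100
Mutation score = 155 / 206 * 100
Mutation score = 75.24%

75.24%


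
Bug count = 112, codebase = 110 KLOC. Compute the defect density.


Defect density = defects / KLOC
Defect density = 112 / 110
Defect density = 1.018 defects/KLOC

1.018 defects/KLOC


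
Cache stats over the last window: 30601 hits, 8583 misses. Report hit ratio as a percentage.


Formula: hit rate = hits / (hits + misses) * 100
hit rate = 30601 / (30601 + 8583) * 100
hit rate = 30601 / 39184 * 100
hit rate = 78.1%

78.1%


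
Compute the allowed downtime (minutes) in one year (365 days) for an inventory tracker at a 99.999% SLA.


Formula: allowed downtime = period * (100 - SLA) / 100
Period (year (365 days)) = 525600 minutes
Unavailability fraction = (100 - 99.999) / 100
Allowed downtime = 525600 * (100 - 99.999) / 100
Allowed downtime = 5.256 minutes

5.256 minutes


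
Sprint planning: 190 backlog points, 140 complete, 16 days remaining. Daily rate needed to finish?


Formula: Required rate = Remaining points / Days left
Remaining = 190 - 140 = 50 points
Required rate = 50 / 16 = 3.13 points/day

3.13 points/day


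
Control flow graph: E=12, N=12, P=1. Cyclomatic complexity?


Formula: V(G) = E - N + 2P
V(G) = 12 - 12 + 2*1
V(G) = 0 + 2
V(G) = 2

2


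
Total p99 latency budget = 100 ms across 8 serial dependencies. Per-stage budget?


Formula: per_stage = total_budget / stages
per_stage = 100 / 8
per_stage = 12.5 ms

12.5 ms


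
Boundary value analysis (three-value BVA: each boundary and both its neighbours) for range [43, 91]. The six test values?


Range: [43, 91]
Boundaries: just below min, min, min+1, max-1, max, just above max
Values: [42, 43, 44, 90, 91, 92]

[42, 43, 44, 90, 91, 92]


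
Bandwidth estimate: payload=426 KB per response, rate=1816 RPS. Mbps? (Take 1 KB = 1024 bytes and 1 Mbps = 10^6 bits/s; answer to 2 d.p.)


Formula: Mbps = payload_bytes * RPS * 8 / 1e6
Payload per request = 426 KB = 426 * 1024 = 436224 bytes
Total bytes/sec = 436224 * 1816 = 792182784
Total bits/sec = 792182784 * 8 = 6337462272
Mbps = 6337462272 / 1e6 = 6337.46

6337.46 Mbps


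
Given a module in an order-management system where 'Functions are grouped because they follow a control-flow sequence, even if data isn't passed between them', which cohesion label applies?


Reasoning: Grouped by order of execution within a routine, not by data flow
Type: Procedural cohesion

Procedural cohesion


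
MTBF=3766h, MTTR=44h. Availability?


Availability = MTBF / (MTBF + MTTR)
Availability = 3766 / (3766 + 44)
Availability = 3766 / 3810
Availability = 98.8451%

98.8451%


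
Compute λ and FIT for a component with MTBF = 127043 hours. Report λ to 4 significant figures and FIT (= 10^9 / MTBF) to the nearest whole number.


Formula: λ = 1 / MTBF; FIT = λ × 1e9 = 1e9 / MTBF
λ = 1 / 127043 ≈ 7.871e-06 failures/hour
FIT = 1e9 / 127043 ≈ 7871 failures per 1e9 hours (nearest whole number)

λ = 7.871e-06 /h, FIT = 7871


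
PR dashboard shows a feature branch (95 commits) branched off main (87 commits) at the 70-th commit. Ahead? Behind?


Common ancestor: commit #70
feature commits after divergence: 95 - 70 = 25
main commits after divergence: 87 - 70 = 17
feature is 25 commits ahead of main
main is 17 commits ahead of feature

feature ahead: 25, main ahead: 17


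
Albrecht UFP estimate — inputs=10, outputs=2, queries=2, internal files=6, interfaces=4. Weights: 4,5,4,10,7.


UFP = EI*4 + EO*5 + EQ*4 + ILF*10 + EIF*7
UFP = 10*4 + 2*5 + 2*4 + 6*10 + 4*7
UFP = 40 + 10 + 8 + 60 + 28
UFP = 146

146


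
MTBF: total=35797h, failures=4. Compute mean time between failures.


Formula: MTBF = Total operating time / Number of failures
MTBF = 35797 / 4
MTBF = 8949.25 hours

8949.25 hours


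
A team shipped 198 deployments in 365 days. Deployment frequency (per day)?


Formula: deployments per day = releases / days
= 198 / 365
= 0.542 deploys/day
(equivalently, 3.8 deploys/week)

0.542 deploys/day


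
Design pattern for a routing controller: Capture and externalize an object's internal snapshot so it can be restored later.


This matches the Memento pattern

Memento


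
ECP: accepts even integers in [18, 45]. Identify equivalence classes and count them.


Constraint: even integers in [18, 45]
Class 1: x < 18 — out-of-range invalid
Class 2: x in [18,45] but odd — wrong type invalid
Class 3: x in [18,45] and even — valid
Class 4: x > 45 — out-of-range invalid
Total equivalence classes: 4

4 equivalence classes


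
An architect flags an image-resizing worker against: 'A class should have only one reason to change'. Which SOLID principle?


This describes the Single Responsibility Principle (SRP)

Single Responsibility Principle (SRP)


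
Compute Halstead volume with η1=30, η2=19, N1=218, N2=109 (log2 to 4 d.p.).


Formula: V = N * log2(η), where N = N1 + N2 and η = η1 + η2
η = 30 + 19 = 49
N = 218 + 109 = 327
log2(49) ≈ 5.6147
V = 327 * 5.6147 = 1836.01

1836.01


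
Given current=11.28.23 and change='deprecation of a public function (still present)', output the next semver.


Current: 11.28.23
Change category: 'deprecation of a public function (still present)' → minor bump
SemVer rule: minor bump → increment MINOR, reset PATCH to 0 (MAJOR unchanged)
New: 11.29.0

11.29.0


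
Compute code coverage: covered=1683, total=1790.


Coverage = covered / total * 100
Coverage = 1683 / 1790 * 100
Coverage = 94.02%

94.02%


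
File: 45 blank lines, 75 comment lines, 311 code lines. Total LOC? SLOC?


Total LOC = blank + comment + code
Total LOC = 45 + 75 + 311 = 431
SLOC (source only) = code = 311

Total LOC: 431, SLOC: 311


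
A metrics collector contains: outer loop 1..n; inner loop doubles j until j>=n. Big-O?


Reasoning: linear outer times logarithmic inner
Complexity: O(n log n)

O(n log n)


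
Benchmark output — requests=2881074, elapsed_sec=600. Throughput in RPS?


Formula: throughput = requests / seconds
throughput = 2881074 / 600
throughput = 4801.79 requests/second

4801.79 requests/second


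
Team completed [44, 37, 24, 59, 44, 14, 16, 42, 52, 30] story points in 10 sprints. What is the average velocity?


Formula: Avg velocity = Total points / Number of sprints
Points: [44, 37, 24, 59, 44, 14, 16, 42, 52, 30]
Sum = 44 + 37 + 24 + 59 + 44 + 14 + 16 + 42 + 52 + 30 = 362
Avg velocity = 362 / 10 = 36.2 points/sprint

36.2 points/sprint
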